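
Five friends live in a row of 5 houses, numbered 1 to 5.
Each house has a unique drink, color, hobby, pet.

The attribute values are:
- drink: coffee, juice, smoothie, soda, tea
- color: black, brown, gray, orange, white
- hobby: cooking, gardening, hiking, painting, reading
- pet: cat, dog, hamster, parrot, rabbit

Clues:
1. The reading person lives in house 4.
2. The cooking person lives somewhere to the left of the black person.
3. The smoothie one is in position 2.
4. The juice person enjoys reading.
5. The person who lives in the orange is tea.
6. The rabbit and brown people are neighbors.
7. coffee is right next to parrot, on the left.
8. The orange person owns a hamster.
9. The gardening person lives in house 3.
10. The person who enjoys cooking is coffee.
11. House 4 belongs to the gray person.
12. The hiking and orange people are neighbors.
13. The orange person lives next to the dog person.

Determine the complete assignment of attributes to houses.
Solution:

House | Drink | Color | Hobby | Pet
-----------------------------------
  1   | coffee | white | cooking | rabbit
  2   | smoothie | brown | hiking | parrot
  3   | tea | orange | gardening | hamster
  4   | juice | gray | reading | dog
  5   | soda | black | painting | cat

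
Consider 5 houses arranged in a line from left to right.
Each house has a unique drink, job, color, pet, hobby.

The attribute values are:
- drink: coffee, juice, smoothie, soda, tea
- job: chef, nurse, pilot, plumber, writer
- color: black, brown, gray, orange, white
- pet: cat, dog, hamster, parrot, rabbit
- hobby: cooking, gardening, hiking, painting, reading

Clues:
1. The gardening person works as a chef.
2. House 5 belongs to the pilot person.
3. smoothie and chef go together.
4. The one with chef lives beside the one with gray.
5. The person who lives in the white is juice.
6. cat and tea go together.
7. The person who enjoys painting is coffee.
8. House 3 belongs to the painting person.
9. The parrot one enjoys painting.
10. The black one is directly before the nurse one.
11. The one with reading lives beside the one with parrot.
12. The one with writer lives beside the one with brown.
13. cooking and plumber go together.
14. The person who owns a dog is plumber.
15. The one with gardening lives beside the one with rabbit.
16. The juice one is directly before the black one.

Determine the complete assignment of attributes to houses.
Solution:

House | Drink | Job | Color | Pet | Hobby
-----------------------------------------
  1   | juice | plumber | white | dog | cooking
  2   | tea | writer | black | cat | reading
  3   | coffee | nurse | brown | parrot | painting
  4   | smoothie | chef | orange | hamster | gardening
  5   | soda | pilot | gray | rabbit | hiking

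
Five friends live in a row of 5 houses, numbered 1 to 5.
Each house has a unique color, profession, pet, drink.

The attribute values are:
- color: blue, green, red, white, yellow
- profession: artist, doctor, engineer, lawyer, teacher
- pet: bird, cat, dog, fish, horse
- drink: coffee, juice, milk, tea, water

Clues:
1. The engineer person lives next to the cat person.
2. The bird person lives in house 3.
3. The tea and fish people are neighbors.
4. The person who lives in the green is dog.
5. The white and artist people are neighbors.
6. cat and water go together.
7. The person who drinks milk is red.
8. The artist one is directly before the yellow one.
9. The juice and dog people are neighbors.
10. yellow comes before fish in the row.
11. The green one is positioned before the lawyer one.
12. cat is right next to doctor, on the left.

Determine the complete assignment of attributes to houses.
Solution:

House | Color | Profession | Pet | Drink
----------------------------------------
  1   | white | engineer | horse | coffee
  2   | blue | artist | cat | water
  3   | yellow | doctor | bird | juice
  4   | green | teacher | dog | tea
  5   | red | lawyer | fish | milk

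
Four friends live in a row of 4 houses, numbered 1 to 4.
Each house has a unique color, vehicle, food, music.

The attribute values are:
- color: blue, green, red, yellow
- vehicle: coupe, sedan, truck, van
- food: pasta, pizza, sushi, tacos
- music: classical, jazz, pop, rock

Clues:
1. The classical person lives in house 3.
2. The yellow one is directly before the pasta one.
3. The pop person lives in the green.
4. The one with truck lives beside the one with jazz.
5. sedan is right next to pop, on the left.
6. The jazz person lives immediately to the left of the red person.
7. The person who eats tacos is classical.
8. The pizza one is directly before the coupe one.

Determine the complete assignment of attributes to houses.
Solution:

House | Color | Vehicle | Food | Music
--------------------------------------
  1   | yellow | truck | pizza | rock
  2   | blue | coupe | pasta | jazz
  3   | red | sedan | tacos | classical
  4   | green | van | sushi | pop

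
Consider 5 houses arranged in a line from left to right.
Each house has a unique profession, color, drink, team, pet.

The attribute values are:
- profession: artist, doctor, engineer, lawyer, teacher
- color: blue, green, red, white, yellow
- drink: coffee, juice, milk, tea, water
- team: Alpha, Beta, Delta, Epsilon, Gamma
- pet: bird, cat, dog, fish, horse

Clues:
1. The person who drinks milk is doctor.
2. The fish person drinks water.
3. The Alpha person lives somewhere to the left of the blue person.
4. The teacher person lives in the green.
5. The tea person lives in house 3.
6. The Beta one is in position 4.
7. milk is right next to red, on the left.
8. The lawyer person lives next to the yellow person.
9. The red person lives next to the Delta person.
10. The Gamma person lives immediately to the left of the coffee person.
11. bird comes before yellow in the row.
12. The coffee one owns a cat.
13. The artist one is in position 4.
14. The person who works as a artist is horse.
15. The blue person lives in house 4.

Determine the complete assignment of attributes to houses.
Solution:

House | Profession | Color | Drink | Team | Pet
-----------------------------------------------
  1   | doctor | white | milk | Gamma | bird
  2   | lawyer | red | coffee | Alpha | cat
  3   | engineer | yellow | tea | Delta | dog
  4   | artist | blue | juice | Beta | horse
  5   | teacher | green | water | Epsilon | fish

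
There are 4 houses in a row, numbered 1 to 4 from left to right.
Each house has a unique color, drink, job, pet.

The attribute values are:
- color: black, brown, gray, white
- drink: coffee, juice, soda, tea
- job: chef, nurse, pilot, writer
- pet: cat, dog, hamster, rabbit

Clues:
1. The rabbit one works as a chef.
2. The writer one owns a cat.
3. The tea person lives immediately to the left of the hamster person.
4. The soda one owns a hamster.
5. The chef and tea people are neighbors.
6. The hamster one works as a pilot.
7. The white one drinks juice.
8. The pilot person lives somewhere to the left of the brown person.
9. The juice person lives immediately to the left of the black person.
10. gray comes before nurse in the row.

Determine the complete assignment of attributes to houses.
Solution:

House | Color | Drink | Job | Pet
---------------------------------
  1   | white | juice | chef | rabbit
  2   | black | tea | writer | cat
  3   | gray | soda | pilot | hamster
  4   | brown | coffee | nurse | dog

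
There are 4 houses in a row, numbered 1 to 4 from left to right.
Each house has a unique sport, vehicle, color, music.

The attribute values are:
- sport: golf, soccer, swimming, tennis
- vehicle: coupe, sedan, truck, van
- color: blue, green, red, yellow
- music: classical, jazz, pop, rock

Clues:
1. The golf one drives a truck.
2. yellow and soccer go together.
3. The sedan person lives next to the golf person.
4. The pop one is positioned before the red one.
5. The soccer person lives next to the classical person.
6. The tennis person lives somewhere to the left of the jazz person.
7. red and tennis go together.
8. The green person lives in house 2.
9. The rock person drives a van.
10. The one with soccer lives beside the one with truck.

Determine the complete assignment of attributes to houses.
Solution:

House | Sport | Vehicle | Color | Music
---------------------------------------
  1   | soccer | sedan | yellow | pop
  2   | golf | truck | green | classical
  3   | tennis | van | red | rock
  4   | swimming | coupe | blue | jazz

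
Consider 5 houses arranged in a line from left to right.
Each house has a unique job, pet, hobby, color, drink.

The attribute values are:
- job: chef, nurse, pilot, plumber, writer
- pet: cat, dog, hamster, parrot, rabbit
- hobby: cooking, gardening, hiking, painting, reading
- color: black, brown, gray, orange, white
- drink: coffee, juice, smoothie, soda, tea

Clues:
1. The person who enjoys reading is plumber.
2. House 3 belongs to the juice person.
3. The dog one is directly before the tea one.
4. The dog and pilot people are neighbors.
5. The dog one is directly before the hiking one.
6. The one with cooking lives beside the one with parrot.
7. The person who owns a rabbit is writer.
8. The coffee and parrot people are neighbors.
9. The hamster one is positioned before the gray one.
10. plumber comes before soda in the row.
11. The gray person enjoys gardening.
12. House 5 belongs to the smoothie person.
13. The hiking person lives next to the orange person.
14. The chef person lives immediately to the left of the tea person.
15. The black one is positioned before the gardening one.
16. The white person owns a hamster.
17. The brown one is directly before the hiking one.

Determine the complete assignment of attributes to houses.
Solution:

House | Job | Pet | Hobby | Color | Drink
-----------------------------------------
  1   | chef | dog | cooking | brown | coffee
  2   | pilot | parrot | hiking | black | tea
  3   | plumber | cat | reading | orange | juice
  4   | nurse | hamster | painting | white | soda
  5   | writer | rabbit | gardening | gray | smoothie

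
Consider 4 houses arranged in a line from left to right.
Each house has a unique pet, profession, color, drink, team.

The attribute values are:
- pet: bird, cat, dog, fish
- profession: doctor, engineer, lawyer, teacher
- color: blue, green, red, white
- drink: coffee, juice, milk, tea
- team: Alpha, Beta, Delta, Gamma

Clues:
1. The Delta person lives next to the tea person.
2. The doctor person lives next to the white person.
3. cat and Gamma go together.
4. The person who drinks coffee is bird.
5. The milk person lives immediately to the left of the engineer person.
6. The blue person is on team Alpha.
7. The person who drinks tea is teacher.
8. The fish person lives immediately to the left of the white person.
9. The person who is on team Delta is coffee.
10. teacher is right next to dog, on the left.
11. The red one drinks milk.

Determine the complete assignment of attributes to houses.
Solution:

House | Pet | Profession | Color | Drink | Team
-----------------------------------------------
  1   | fish | doctor | red | milk | Beta
  2   | bird | engineer | white | coffee | Delta
  3   | cat | teacher | green | tea | Gamma
  4   | dog | lawyer | blue | juice | Alpha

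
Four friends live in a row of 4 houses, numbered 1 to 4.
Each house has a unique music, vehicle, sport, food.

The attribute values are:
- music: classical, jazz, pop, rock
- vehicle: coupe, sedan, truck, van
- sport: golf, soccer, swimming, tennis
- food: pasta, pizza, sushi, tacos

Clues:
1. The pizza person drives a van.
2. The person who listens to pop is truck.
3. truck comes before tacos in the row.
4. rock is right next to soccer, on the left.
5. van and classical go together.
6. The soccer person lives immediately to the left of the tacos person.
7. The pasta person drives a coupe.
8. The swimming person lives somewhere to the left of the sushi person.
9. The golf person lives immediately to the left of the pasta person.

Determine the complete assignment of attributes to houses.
Solution:

House | Music | Vehicle | Sport | Food
--------------------------------------
  1   | classical | van | golf | pizza
  2   | rock | coupe | swimming | pasta
  3   | pop | truck | soccer | sushi
  4   | jazz | sedan | tennis | tacos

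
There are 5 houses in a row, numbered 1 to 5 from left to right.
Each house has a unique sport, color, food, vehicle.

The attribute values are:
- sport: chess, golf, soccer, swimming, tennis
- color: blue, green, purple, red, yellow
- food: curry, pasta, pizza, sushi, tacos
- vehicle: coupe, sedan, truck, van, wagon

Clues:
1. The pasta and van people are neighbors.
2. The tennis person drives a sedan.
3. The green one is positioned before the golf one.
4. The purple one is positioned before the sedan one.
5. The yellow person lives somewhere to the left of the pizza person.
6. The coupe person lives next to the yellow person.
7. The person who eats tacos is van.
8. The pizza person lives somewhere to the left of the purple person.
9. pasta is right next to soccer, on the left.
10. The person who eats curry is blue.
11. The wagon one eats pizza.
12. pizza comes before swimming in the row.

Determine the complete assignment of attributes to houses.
Solution:

House | Sport | Color | Food | Vehicle
--------------------------------------
  1   | chess | green | pasta | coupe
  2   | soccer | yellow | tacos | van
  3   | golf | red | pizza | wagon
  4   | swimming | purple | sushi | truck
  5   | tennis | blue | curry | sedan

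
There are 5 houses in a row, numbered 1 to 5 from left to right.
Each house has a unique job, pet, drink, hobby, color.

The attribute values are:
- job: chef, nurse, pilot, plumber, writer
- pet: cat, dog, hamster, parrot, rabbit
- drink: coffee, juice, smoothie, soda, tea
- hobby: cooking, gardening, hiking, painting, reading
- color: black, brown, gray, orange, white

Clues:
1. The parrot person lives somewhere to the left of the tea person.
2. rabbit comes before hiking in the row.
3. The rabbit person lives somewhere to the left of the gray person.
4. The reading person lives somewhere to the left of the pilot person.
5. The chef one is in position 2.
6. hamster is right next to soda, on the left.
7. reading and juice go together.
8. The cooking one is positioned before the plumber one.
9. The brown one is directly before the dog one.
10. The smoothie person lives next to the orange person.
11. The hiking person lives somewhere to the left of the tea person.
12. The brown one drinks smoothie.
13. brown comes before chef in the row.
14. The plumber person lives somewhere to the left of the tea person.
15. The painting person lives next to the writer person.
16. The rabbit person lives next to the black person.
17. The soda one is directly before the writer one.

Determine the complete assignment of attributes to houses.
Solution:

House | Job | Pet | Drink | Hobby | Color
-----------------------------------------
  1   | nurse | hamster | smoothie | cooking | brown
  2   | chef | dog | soda | painting | orange
  3   | writer | rabbit | juice | reading | white
  4   | plumber | parrot | coffee | hiking | black
  5   | pilot | cat | tea | gardening | gray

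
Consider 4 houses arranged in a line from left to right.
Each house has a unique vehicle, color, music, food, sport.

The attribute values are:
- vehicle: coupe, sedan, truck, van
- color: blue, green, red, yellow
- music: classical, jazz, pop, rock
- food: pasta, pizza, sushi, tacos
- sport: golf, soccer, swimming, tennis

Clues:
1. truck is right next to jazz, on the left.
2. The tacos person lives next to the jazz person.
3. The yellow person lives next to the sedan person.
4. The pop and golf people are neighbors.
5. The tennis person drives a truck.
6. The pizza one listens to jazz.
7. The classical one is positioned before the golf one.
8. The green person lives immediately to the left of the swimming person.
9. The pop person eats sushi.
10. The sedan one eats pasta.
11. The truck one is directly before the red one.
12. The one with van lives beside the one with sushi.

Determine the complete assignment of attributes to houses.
Solution:

House | Vehicle | Color | Music | Food | Sport
----------------------------------------------
  1   | truck | green | classical | tacos | tennis
  2   | van | red | jazz | pizza | swimming
  3   | coupe | yellow | pop | sushi | soccer
  4   | sedan | blue | rock | pasta | golf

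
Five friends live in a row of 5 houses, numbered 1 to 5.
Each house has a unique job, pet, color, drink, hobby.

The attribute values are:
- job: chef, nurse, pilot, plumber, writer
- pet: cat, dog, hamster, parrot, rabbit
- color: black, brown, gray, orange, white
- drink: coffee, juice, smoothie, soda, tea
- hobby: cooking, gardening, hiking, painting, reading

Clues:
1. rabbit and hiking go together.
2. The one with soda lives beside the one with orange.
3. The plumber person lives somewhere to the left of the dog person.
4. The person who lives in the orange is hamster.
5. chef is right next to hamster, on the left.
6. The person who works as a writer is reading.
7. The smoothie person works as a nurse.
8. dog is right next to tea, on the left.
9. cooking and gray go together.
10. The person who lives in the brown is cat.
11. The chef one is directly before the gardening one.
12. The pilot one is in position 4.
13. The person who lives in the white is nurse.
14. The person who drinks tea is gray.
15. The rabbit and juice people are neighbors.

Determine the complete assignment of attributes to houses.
Solution:

House | Job | Pet | Color | Drink | Hobby
-----------------------------------------
  1   | chef | rabbit | black | soda | hiking
  2   | plumber | hamster | orange | juice | gardening
  3   | nurse | dog | white | smoothie | painting
  4   | pilot | parrot | gray | tea | cooking
  5   | writer | cat | brown | coffee | reading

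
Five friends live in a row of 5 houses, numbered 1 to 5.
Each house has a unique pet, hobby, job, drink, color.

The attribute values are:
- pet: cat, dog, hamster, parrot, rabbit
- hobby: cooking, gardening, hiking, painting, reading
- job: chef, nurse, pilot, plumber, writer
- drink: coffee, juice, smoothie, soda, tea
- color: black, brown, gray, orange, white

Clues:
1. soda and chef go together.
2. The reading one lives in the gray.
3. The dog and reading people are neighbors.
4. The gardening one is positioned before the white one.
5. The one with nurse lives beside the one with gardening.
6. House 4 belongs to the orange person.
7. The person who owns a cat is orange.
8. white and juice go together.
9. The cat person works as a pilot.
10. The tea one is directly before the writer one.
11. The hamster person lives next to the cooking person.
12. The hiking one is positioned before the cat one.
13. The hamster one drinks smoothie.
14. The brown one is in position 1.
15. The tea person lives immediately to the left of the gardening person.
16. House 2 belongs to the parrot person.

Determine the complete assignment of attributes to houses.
Solution:

House | Pet | Hobby | Job | Drink | Color
-----------------------------------------
  1   | dog | hiking | chef | soda | brown
  2   | parrot | reading | nurse | tea | gray
  3   | hamster | gardening | writer | smoothie | black
  4   | cat | cooking | pilot | coffee | orange
  5   | rabbit | painting | plumber | juice | white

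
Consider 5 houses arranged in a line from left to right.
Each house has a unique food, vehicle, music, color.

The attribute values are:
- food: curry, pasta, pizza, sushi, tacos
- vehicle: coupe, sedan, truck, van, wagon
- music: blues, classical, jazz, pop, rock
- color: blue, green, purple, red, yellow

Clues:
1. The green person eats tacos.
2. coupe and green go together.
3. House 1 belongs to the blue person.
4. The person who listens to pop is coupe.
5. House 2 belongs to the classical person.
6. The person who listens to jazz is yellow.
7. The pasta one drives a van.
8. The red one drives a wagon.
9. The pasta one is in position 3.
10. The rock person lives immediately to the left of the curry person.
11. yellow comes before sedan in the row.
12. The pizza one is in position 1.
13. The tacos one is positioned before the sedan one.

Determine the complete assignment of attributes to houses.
Solution:

House | Food | Vehicle | Music | Color
--------------------------------------
  1   | pizza | truck | rock | blue
  2   | curry | wagon | classical | red
  3   | pasta | van | jazz | yellow
  4   | tacos | coupe | pop | green
  5   | sushi | sedan | blues | purple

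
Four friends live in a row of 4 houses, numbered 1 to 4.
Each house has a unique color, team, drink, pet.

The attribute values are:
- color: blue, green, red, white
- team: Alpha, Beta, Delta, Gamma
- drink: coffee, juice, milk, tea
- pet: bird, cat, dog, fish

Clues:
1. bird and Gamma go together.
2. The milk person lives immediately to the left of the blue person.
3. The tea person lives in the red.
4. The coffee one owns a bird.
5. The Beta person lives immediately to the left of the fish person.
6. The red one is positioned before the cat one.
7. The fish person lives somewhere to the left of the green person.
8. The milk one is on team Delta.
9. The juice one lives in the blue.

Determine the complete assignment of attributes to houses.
Solution:

House | Color | Team | Drink | Pet
----------------------------------
  1   | red | Beta | tea | dog
  2   | white | Delta | milk | fish
  3   | blue | Alpha | juice | cat
  4   | green | Gamma | coffee | bird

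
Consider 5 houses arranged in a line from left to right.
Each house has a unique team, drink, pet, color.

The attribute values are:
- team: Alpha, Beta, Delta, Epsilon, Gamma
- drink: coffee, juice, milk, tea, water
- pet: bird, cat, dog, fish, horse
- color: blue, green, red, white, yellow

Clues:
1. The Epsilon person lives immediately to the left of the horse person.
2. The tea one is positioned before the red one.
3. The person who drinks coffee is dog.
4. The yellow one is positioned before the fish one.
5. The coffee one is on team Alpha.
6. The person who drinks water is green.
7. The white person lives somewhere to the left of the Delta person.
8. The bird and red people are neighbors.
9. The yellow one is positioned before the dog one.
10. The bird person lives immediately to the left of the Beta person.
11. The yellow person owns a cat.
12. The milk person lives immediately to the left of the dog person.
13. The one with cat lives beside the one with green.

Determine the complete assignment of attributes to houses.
Solution:

House | Team | Drink | Pet | Color
----------------------------------
  1   | Gamma | tea | cat | yellow
  2   | Epsilon | water | bird | green
  3   | Beta | milk | horse | red
  4   | Alpha | coffee | dog | white
  5   | Delta | juice | fish | blue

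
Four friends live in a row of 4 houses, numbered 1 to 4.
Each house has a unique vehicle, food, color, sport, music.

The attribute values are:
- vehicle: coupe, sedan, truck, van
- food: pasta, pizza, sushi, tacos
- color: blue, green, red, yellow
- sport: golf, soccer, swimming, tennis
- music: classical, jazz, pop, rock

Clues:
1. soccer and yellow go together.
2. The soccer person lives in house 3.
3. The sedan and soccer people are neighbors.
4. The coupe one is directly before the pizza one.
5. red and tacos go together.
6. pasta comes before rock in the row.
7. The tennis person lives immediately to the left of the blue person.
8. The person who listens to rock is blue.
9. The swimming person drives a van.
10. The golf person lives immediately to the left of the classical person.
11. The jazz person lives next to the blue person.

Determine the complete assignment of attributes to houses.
Solution:

House | Vehicle | Food | Color | Sport | Music
----------------------------------------------
  1   | coupe | pasta | green | tennis | jazz
  2   | sedan | pizza | blue | golf | rock
  3   | truck | sushi | yellow | soccer | classical
  4   | van | tacos | red | swimming | pop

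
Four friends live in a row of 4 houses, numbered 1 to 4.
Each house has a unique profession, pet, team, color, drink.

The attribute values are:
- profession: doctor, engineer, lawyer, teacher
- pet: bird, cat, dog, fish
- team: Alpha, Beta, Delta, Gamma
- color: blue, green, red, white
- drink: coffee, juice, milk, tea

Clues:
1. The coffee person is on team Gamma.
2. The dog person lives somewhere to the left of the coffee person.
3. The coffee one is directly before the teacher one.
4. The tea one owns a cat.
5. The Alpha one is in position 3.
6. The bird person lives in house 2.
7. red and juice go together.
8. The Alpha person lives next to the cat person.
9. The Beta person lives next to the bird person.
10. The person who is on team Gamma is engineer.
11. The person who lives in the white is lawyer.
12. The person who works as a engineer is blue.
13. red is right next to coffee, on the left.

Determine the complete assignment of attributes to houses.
Solution:

House | Profession | Pet | Team | Color | Drink
-----------------------------------------------
  1   | doctor | dog | Beta | red | juice
  2   | engineer | bird | Gamma | blue | coffee
  3   | teacher | fish | Alpha | green | milk
  4   | lawyer | cat | Delta | white | tea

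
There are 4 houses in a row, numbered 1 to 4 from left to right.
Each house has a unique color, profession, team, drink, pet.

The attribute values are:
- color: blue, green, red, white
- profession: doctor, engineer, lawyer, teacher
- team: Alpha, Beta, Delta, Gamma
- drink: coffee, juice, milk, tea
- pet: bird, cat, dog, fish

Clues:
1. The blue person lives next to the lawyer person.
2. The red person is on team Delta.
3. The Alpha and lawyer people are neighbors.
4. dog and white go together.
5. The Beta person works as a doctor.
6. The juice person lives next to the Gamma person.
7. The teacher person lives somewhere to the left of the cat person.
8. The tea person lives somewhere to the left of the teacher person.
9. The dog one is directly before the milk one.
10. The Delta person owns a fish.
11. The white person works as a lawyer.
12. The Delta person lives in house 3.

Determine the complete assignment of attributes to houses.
Solution:

House | Color | Profession | Team | Drink | Pet
-----------------------------------------------
  1   | blue | engineer | Alpha | juice | bird
  2   | white | lawyer | Gamma | tea | dog
  3   | red | teacher | Delta | milk | fish
  4   | green | doctor | Beta | coffee | cat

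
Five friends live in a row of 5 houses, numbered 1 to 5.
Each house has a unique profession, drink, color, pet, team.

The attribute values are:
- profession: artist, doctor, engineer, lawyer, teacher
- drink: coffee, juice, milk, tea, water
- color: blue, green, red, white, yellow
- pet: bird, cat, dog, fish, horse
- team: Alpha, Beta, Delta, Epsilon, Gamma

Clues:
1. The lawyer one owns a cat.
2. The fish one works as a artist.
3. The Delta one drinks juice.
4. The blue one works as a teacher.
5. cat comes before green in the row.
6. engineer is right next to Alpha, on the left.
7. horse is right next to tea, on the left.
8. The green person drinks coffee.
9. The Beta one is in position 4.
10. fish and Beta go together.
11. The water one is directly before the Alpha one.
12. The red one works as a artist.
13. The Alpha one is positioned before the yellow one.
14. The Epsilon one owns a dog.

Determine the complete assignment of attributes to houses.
Solution:

House | Profession | Drink | Color | Pet | Team
-----------------------------------------------
  1   | engineer | water | white | horse | Gamma
  2   | teacher | tea | blue | bird | Alpha
  3   | lawyer | juice | yellow | cat | Delta
  4   | artist | milk | red | fish | Beta
  5   | doctor | coffee | green | dog | Epsilon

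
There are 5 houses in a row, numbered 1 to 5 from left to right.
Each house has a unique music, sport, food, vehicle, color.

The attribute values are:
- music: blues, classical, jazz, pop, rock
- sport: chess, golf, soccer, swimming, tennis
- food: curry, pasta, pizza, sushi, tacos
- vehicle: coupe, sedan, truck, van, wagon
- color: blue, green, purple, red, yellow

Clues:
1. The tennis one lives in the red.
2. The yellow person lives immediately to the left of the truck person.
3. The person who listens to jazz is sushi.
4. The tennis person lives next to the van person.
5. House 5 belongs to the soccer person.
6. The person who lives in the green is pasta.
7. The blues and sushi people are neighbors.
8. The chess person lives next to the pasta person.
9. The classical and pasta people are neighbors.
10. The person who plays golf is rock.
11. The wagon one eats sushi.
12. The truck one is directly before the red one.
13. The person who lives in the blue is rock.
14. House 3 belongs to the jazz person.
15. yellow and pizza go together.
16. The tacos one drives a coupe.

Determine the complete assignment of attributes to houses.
Solution:

House | Music | Sport | Food | Vehicle | Color
----------------------------------------------
  1   | classical | chess | pizza | sedan | yellow
  2   | blues | swimming | pasta | truck | green
  3   | jazz | tennis | sushi | wagon | red
  4   | rock | golf | curry | van | blue
  5   | pop | soccer | tacos | coupe | purple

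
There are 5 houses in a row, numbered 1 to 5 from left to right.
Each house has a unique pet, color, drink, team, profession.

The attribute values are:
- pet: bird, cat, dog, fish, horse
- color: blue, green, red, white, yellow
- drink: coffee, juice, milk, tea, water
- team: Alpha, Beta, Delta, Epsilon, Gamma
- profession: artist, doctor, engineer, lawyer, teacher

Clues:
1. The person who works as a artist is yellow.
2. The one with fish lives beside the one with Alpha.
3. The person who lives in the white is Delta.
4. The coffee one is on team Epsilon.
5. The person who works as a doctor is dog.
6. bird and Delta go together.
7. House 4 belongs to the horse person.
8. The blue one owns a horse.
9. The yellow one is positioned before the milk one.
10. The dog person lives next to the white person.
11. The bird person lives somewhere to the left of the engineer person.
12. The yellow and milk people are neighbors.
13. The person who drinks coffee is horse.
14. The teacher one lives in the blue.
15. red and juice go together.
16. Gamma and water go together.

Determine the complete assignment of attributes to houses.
Solution:

House | Pet | Color | Drink | Team | Profession
-----------------------------------------------
  1   | fish | yellow | water | Gamma | artist
  2   | dog | green | milk | Alpha | doctor
  3   | bird | white | tea | Delta | lawyer
  4   | horse | blue | coffee | Epsilon | teacher
  5   | cat | red | juice | Beta | engineer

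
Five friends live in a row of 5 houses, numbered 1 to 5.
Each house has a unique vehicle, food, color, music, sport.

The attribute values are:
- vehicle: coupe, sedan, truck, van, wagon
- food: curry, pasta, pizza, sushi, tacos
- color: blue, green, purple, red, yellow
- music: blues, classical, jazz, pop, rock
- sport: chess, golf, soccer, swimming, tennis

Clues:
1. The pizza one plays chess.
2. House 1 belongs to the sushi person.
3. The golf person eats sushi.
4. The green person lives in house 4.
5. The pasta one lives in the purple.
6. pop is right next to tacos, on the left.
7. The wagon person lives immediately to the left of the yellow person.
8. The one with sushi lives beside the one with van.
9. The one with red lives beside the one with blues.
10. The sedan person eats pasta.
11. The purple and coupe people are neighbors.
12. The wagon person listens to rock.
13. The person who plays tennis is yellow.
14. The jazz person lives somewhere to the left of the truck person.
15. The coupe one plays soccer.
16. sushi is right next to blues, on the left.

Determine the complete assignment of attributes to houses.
Solution:

House | Vehicle | Food | Color | Music | Sport
----------------------------------------------
  1   | wagon | sushi | red | rock | golf
  2   | van | curry | yellow | blues | tennis
  3   | sedan | pasta | purple | pop | swimming
  4   | coupe | tacos | green | jazz | soccer
  5   | truck | pizza | blue | classical | chess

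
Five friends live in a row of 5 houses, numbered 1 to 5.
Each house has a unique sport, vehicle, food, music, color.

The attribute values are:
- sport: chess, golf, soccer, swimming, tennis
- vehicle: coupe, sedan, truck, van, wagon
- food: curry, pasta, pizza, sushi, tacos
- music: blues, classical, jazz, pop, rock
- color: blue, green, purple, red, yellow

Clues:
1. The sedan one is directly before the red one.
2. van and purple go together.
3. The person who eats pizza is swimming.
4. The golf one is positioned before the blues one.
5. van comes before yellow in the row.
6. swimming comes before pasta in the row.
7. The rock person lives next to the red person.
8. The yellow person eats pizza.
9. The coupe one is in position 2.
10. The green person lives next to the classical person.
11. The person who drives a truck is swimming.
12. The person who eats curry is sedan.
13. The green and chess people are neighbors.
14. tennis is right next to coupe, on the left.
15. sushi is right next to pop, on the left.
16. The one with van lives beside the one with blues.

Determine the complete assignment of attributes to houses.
Solution:

House | Sport | Vehicle | Food | Music | Color
----------------------------------------------
  1   | tennis | sedan | curry | rock | green
  2   | chess | coupe | sushi | classical | red
  3   | golf | van | tacos | pop | purple
  4   | swimming | truck | pizza | blues | yellow
  5   | soccer | wagon | pasta | jazz | blue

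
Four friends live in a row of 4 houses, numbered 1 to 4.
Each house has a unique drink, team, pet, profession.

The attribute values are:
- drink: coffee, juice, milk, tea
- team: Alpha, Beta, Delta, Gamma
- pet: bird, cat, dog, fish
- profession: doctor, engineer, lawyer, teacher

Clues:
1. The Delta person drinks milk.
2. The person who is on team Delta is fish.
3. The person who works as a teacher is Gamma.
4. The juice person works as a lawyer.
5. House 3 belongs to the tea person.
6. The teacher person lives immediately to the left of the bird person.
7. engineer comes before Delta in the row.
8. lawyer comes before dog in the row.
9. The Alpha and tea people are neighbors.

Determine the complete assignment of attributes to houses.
Solution:

House | Drink | Team | Pet | Profession
---------------------------------------
  1   | coffee | Gamma | cat | teacher
  2   | juice | Alpha | bird | lawyer
  3   | tea | Beta | dog | engineer
  4   | milk | Delta | fish | doctor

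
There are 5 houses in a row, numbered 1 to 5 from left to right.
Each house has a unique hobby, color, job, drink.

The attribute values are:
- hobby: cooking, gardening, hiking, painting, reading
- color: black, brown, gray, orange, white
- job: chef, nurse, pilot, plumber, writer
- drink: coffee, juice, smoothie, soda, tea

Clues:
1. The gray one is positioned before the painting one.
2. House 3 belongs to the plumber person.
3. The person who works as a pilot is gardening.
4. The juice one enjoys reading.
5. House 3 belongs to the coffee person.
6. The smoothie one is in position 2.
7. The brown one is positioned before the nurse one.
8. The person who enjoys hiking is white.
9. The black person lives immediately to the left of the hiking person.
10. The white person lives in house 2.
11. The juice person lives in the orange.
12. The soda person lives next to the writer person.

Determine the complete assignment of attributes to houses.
Solution:

House | Hobby | Color | Job | Drink
-----------------------------------
  1   | gardening | black | pilot | soda
  2   | hiking | white | writer | smoothie
  3   | cooking | gray | plumber | coffee
  4   | painting | brown | chef | tea
  5   | reading | orange | nurse | juice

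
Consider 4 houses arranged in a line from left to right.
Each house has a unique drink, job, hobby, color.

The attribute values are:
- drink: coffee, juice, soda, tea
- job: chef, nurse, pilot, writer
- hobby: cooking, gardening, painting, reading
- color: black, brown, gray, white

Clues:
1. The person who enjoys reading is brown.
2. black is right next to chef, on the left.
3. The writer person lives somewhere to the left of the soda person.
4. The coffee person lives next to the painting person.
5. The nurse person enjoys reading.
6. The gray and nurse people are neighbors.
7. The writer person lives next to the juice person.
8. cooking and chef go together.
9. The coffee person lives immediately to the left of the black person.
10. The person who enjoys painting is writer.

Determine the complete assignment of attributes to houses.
Solution:

House | Drink | Job | Hobby | Color
-----------------------------------
  1   | coffee | pilot | gardening | white
  2   | tea | writer | painting | black
  3   | juice | chef | cooking | gray
  4   | soda | nurse | reading | brown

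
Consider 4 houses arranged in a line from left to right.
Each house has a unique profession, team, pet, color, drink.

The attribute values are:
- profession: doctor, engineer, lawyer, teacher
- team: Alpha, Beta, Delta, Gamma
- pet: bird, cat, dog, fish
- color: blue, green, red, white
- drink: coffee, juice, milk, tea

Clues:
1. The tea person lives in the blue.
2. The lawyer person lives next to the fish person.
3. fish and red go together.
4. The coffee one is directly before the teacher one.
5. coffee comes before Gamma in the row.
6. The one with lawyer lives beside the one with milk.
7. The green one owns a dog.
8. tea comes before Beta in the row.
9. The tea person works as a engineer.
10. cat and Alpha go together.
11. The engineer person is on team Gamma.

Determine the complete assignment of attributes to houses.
Solution:

House | Profession | Team | Pet | Color | Drink
-----------------------------------------------
  1   | lawyer | Alpha | cat | white | coffee
  2   | teacher | Delta | fish | red | milk
  3   | engineer | Gamma | bird | blue | tea
  4   | doctor | Beta | dog | green | juice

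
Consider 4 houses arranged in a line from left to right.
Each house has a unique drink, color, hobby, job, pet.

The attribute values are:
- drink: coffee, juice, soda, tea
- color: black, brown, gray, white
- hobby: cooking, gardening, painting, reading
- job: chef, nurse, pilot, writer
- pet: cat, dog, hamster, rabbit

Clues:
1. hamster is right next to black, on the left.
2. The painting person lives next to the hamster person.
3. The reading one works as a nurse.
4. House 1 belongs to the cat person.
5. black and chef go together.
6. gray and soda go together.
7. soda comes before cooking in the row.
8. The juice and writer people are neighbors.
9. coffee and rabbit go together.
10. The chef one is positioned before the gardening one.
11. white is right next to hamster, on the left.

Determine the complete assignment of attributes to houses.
Solution:

House | Drink | Color | Hobby | Job | Pet
-----------------------------------------
  1   | tea | white | painting | pilot | cat
  2   | soda | gray | reading | nurse | hamster
  3   | juice | black | cooking | chef | dog
  4   | coffee | brown | gardening | writer | rabbit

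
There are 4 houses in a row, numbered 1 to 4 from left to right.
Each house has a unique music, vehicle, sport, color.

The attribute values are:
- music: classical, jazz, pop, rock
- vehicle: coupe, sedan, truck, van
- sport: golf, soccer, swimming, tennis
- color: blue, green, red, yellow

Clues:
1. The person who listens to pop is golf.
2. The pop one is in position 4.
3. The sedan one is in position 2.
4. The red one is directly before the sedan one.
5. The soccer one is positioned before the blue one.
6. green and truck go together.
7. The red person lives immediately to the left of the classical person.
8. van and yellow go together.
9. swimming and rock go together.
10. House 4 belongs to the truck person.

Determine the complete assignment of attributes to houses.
Solution:

House | Music | Vehicle | Sport | Color
---------------------------------------
  1   | jazz | coupe | soccer | red
  2   | classical | sedan | tennis | blue
  3   | rock | van | swimming | yellow
  4   | pop | truck | golf | green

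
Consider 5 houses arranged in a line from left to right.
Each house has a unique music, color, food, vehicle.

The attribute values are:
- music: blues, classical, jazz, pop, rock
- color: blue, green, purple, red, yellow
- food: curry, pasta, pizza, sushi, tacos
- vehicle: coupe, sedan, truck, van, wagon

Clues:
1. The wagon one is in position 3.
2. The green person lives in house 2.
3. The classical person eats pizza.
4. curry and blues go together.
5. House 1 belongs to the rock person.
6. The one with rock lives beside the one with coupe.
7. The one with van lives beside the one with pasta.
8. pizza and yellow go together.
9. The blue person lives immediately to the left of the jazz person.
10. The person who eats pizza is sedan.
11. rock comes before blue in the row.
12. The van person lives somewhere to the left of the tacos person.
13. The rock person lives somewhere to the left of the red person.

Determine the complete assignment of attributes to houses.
Solution:

House | Music | Color | Food | Vehicle
--------------------------------------
  1   | rock | purple | sushi | van
  2   | pop | green | pasta | coupe
  3   | blues | blue | curry | wagon
  4   | jazz | red | tacos | truck
  5   | classical | yellow | pizza | sedan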